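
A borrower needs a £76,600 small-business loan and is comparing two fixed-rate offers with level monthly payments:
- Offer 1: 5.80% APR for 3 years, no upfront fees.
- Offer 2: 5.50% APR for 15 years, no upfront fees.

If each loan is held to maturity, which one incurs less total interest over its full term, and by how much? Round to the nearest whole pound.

Offer 1: at 5.80% the monthly rate is 0.0048333, so the payment is 76,600 × 0.0048333 / (1 − 1.0048333^−36) = £2,323.39.
Total interest on Offer 1 = 36 × £2,323.39 − £76,600 = £7,042.04.
Offer 2: at 5.50% the monthly rate is 0.0045833, so the payment is 76,600 × 0.0045833 / (1 − 1.0045833^−180) = £625.89.
Total interest on Offer 2 = 180 × £625.89 − £76,600 = £36,060.20.
Offer 1 is lower by £29,018.16.

Offer 1 by £29,018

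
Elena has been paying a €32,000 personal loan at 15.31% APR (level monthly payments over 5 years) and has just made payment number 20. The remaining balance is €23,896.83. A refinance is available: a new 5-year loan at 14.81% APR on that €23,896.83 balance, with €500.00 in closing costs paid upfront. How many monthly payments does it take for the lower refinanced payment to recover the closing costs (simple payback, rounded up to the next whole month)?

Current payment = 32,000 × 15.31%/12 / (1 − (1+0.0127583)^−60) = €766.49.
Refinanced payment = 23,896.83 × 0.0123417 / (1 − (1+0.0123417)^−60) = €566.12.
Monthly savings = €766.49 − €566.12 = €200.37.
Break-even = €500.00 / €200.37 = 2.50 → 3 months.

3 months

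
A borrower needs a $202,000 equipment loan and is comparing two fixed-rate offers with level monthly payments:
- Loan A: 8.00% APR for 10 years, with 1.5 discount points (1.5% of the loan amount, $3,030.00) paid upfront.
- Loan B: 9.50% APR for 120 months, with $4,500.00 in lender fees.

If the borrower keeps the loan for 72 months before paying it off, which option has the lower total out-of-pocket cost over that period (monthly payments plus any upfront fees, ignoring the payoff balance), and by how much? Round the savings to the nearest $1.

Loan A: monthly rate = 8%/12 = 0.0066667; payment = 202,000 × 0.0066667 / (1 − (1+0.0066667)^−120) = $2,450.82.
Loan B: at 9.50% the monthly rate is 0.0079167, so the payment is 202,000 × 0.0079167 / (1 − 1.0079167^−120) = $2,613.83.
Over 72 months: Loan A costs 72 × $2,450.82 + $3,030.00 = $179,489.04; Loan B costs 72 × $2,613.83 + $4,500.00 = $192,695.76.
Loan A is cheaper by $192,695.76 − $179,489.04 = $13,206.72.

Loan A by $13,207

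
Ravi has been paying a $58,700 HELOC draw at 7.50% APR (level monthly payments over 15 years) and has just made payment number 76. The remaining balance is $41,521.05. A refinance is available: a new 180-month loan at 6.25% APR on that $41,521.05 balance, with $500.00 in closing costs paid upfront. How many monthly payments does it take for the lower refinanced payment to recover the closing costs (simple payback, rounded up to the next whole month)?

3 months

Current payment = 58,700 × 7.5%/12 / (1 − (1+0.0062500)^−180) = $544.16.
Refinanced payment = 41,521.05 × 0.0052083 / (1 − (1+0.0052083)^−180) = $356.01.
Monthly savings = $544.16 − $356.01 = $188.15.
Break-even = $500.00 / $188.15 = 2.66 → 3 months.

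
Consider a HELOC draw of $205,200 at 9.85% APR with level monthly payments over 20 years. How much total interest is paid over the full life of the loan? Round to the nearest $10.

Monthly rate = 9.85%/12 = 0.0082083; payment = 205,200 × 0.0082083 / (1 − (1+0.0082083)^−240) = $1,959.87.
Total paid = 240 × $1,959.87 = $470,368.80; interest = $470,368.80 − $205,200 = $265,168.80.

$265,170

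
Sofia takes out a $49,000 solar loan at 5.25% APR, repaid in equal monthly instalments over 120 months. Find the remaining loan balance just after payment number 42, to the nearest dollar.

$34,679

With monthly rate i = 5.25%/12 = 0.0043750, the balance after k of n payments is P · [(1+i)^n − (1+i)^k] / [(1+i)^n − 1].
(1+0.0043750)^120 = 1.68852421 and (1+0.0043750)^42 = 1.20123382, so the balance is 49,000 × (1.68852421 − 1.20123382) / (1.68852421 − 1) = $34,678.85.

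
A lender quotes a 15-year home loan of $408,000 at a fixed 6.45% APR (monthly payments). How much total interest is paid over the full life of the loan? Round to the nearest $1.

$229,724

At 6.45% the monthly rate is 0.0053750, so the payment is 408,000 × 0.0053750 / (1 − 1.0053750^−180) = $3,542.91.
Total paid = 180 × $3,542.91 = $637,723.80; interest = $637,723.80 − $408,000 = $229,723.80.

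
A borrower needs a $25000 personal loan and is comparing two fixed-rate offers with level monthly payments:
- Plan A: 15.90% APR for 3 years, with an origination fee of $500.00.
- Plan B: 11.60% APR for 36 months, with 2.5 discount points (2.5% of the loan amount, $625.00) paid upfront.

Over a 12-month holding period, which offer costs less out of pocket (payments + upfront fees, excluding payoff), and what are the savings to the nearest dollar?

Plan A: monthly rate = 15.9%/12 = 0.0132500; payment = 25,000 × 0.0132500 / (1 − (1+0.0132500)^−36) = $877.69.
Plan B: at 11.60% the monthly rate is 0.0096667, so the payment is 25,000 × 0.0096667 / (1 − 1.0096667^−36) = $825.59.
Over 12 months: Plan A costs 12 × $877.69 + $500.00 = $11,032.28; Plan B costs 12 × $825.59 + $625.00 = $10,532.08.
Plan B is cheaper by $11,032.28 − $10,532.08 = $500.20.

Plan B by $500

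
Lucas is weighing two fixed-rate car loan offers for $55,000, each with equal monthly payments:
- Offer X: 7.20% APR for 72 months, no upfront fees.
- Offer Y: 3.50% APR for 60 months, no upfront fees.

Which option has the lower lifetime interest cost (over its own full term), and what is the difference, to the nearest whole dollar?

Offer X: at 7.20% the monthly rate is 0.0060000, so the payment is 55,000 × 0.0060000 / (1 − 1.0060000^−72) = $942.99.
Total interest on Offer X = 72 × $942.99 − $55,000 = $12,895.28.
Offer Y: monthly rate = 3.5%/12 = 0.0029167; payment = 55,000 × 0.0029167 / (1 − (1+0.0029167)^−60) = $1,000.55.
Total interest on Offer Y = 60 × $1,000.55 − $55,000 = $5,033.00.
Offer Y is lower by $7,862.28.

Offer Y by $7,862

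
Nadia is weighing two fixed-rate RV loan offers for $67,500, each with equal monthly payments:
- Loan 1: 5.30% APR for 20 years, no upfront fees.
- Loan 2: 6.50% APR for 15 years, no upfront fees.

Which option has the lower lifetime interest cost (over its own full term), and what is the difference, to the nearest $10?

Loan 2 by $3,780

Loan 1: monthly rate = 5.3%/12 = 0.0044167; payment = 67,500 × 0.0044167 / (1 − (1+0.0044167)^−240) = $456.73.
Total interest on Loan 1 = 240 × $456.73 − $67,500 = $42,115.20.
Loan 2: at 6.50% the monthly rate is 0.0054167, so the payment is 67,500 × 0.0054167 / (1 − 1.0054167^−180) = $588.00.
Total interest on Loan 2 = 180 × $588.00 − $67,500 = $38,340.00.
Loan 2 is lower by $3,775.20.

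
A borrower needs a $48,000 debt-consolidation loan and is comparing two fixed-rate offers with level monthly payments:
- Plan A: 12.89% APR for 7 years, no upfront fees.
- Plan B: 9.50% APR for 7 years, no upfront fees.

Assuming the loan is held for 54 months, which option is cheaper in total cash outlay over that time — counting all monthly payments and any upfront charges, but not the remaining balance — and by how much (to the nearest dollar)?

Plan B by $4,635

Plan A: at 12.89% the monthly rate is 0.0107417, so the payment is 48,000 × 0.0107417 / (1 − 1.0107417^−84) = $870.35.
Plan B: monthly rate = 9.5%/12 = 0.0079167; payment = 48,000 × 0.0079167 / (1 − (1+0.0079167)^−84) = $784.51.
Over 54 months: Plan A costs 54 × $870.35 = $46,998.90; Plan B costs 54 × $784.51 = $42,363.54.
Plan B is cheaper by $46,998.90 − $42,363.54 = $4,635.36.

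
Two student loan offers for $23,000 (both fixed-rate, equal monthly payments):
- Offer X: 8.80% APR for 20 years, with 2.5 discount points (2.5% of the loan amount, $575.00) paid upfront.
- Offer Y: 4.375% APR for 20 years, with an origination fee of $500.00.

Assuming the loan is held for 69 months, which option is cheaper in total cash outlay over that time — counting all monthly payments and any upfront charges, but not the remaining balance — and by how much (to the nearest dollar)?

Offer Y by $4,217

Offer X: monthly rate = 8.8%/12 = 0.0073333; payment = 23,000 × 0.0073333 / (1 − (1+0.0073333)^−240) = $203.99.
Offer Y: at 4.375% the monthly rate is 0.0036458, so the payment is 23,000 × 0.0036458 / (1 − 1.0036458^−240) = $143.96.
Over 69 months: Offer X costs 69 × $203.99 + $575.00 = $14,650.31; Offer Y costs 69 × $143.96 + $500.00 = $10,433.24.
Offer Y is cheaper by $14,650.31 − $10,433.24 = $4,217.07.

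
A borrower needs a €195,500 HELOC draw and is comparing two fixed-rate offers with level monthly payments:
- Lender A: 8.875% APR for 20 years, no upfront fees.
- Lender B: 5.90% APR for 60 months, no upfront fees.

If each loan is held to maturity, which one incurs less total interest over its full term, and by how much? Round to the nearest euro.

Lender B by €192,158

Lender A: at 8.875% the monthly rate is 0.0073958, so the payment is 195,500 × 0.0073958 / (1 − 1.0073958^−240) = €1,743.28.
Total interest on Lender A = 240 × €1,743.28 − €195,500 = €222,887.20.
Lender B: monthly rate = 5.9%/12 = 0.0049167; payment = 195,500 × 0.0049167 / (1 − (1+0.0049167)^−60) = €3,770.48.
Total interest on Lender B = 60 × €3,770.48 − €195,500 = €30,728.80.
Lender B is lower by €192,158.40.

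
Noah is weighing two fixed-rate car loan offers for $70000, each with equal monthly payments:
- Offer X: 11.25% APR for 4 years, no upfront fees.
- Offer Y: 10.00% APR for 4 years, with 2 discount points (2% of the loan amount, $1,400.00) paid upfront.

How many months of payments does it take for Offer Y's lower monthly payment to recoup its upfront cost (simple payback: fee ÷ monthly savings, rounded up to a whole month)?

Offer X: at 11.25% the monthly rate is 0.0093750, so the payment is 70,000 × 0.0093750 / (1 − 1.0093750^−48) = $1,817.70.
Offer Y: monthly rate = 10%/12 = 0.0083333; payment = 70,000 × 0.0083333 / (1 − (1+0.0083333)^−48) = $1,775.38.
Monthly savings = $1,817.70 − $1,775.38 = $42.32.
Break-even = $1,400.00 / $42.32 = 33.08 → 34 months.

34 months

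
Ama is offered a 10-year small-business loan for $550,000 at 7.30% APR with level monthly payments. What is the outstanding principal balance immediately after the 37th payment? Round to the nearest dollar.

With monthly rate i = 7.3%/12 = 0.0060833, the balance after k of n payments is P · [(1+i)^n − (1+i)^k] / [(1+i)^n − 1].
(1+0.0060833)^120 = 2.07049674 and (1+0.0060833)^37 = 1.25157339, so the balance is 550,000 × (2.07049674 − 1.25157339) / (2.07049674 − 1) = $420,746.58.

$420,747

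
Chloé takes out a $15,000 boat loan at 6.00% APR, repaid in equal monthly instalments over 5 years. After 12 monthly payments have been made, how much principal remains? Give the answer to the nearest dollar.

With monthly rate i = 6%/12 = 0.0050000, the balance after k of n payments is P · [(1+i)^n − (1+i)^k] / [(1+i)^n − 1].
(1+0.0050000)^60 = 1.34885015 and (1+0.0050000)^12 = 1.06167781, so the balance is 15,000 × (1.34885015 − 1.06167781) / (1.34885015 − 1) = $12,347.95.

$12,348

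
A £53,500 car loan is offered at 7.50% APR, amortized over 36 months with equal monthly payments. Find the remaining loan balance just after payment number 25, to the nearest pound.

£17,638

With monthly rate i = 7.5%/12 = 0.0062500, the balance after k of n payments is P · [(1+i)^n − (1+i)^k] / [(1+i)^n − 1].
(1+0.0062500)^36 = 1.25144614 and (1+0.0062500)^25 = 1.16855009, so the balance is 53,500 × (1.25144614 − 1.16855009) / (1.25144614 − 1) = £17,637.73.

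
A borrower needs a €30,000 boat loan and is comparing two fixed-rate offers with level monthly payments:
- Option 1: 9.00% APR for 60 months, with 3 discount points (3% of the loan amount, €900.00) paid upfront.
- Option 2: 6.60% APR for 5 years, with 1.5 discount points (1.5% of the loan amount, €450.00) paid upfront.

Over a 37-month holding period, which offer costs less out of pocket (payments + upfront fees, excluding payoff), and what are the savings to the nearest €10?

Option 1: monthly rate = 9%/12 = 0.0075000; payment = 30,000 × 0.0075000 / (1 − (1+0.0075000)^−60) = €622.75.
Option 2: at 6.60% the monthly rate is 0.0055000, so the payment is 30,000 × 0.0055000 / (1 − 1.0055000^−60) = €588.39.
Over 37 months: Option 1 costs 37 × €622.75 + €900.00 = €23,941.75; Option 2 costs 37 × €588.39 + €450.00 = €22,220.43.
Option 2 is cheaper by €23,941.75 − €22,220.43 = €1,721.32.

Option 2 by €1,720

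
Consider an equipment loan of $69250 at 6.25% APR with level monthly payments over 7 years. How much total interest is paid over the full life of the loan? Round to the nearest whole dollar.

$16,427

Monthly rate = 6.25%/12 = 0.0052083; payment = 69,250 × 0.0052083 / (1 − (1+0.0052083)^−84) = $1,019.96.
Total paid = 84 × $1,019.96 = $85,676.64; interest = $85,676.64 − $69,250 = $16,426.64.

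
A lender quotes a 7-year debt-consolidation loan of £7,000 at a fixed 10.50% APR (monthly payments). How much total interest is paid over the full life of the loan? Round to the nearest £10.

Monthly rate = 10.5%/12 = 0.0087500; payment = 7,000 × 0.0087500 / (1 − (1+0.0087500)^−84) = £118.02.
Total paid = 84 × £118.02 = £9,913.68; interest = £9,913.68 − £7,000 = £2,913.68.

£2,910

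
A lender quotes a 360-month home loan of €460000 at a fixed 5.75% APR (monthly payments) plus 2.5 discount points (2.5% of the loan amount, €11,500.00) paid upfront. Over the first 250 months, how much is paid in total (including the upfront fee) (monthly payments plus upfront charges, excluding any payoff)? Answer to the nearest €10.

At 5.75% the monthly rate is 0.0047917, so the payment is 460,000 × 0.0047917 / (1 − 1.0047917^−360) = €2,684.44.
Total outlay = 250 × €2,684.44 + €11,500.00 = €682,610.00.

€682,610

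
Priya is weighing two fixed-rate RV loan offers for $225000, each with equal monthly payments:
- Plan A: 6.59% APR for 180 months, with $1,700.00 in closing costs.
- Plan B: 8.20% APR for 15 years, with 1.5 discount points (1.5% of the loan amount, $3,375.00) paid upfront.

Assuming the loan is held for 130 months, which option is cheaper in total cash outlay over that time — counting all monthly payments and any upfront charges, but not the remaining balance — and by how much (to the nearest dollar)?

Plan A by $28,343

Plan A: monthly rate = 6.59%/12 = 0.0054917; payment = 225,000 × 0.0054917 / (1 − (1+0.0054917)^−180) = $1,971.14.
Plan B: monthly rate = 8.2%/12 = 0.0068333; payment = 225,000 × 0.0068333 / (1 − (1+0.0068333)^−180) = $2,176.28.
Over 130 months: Plan A costs 130 × $1,971.14 + $1,700.00 = $257,948.20; Plan B costs 130 × $2,176.28 + $3,375.00 = $286,291.40.
Plan A is cheaper by $286,291.40 − $257,948.20 = $28,343.20.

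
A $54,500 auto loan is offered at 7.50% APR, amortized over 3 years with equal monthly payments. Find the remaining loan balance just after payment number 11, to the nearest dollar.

With monthly rate i = 7.5%/12 = 0.0062500, the balance after k of n payments is P · [(1+i)^n − (1+i)^k] / [(1+i)^n − 1].
(1+0.0062500)^36 = 1.25144614 and (1+0.0062500)^11 = 1.07093923, so the balance is 54,500 × (1.25144614 − 1.07093923) / (1.25144614 − 1) = $39,124.19.

$39,124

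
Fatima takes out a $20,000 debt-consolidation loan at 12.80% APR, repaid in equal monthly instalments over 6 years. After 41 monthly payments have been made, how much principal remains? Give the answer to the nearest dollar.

$10,495

With monthly rate i = 12.8%/12 = 0.0106667, the balance after k of n payments is P · [(1+i)^n − (1+i)^k] / [(1+i)^n − 1].
(1+0.0106667)^72 = 2.14670240 and (1+0.0106667)^41 = 1.54498985, so the balance is 20,000 × (2.14670240 − 1.54498985) / (2.14670240 − 1) = $10,494.66.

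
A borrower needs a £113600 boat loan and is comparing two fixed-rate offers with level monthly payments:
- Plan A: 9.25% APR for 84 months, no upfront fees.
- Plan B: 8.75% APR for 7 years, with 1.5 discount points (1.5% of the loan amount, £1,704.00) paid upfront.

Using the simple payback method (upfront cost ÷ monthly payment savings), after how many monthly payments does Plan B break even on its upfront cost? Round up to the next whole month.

60 months

Plan A: monthly rate = 9.25%/12 = 0.0077083; payment = 113,600 × 0.0077083 / (1 − (1+0.0077083)^−84) = £1,842.17.
Plan B: monthly rate = 8.75%/12 = 0.0072917; payment = 113,600 × 0.0072917 / (1 − (1+0.0072917)^−84) = £1,813.34.
Monthly savings = £1,842.17 − £1,813.34 = £28.83.
Break-even = £1,704.00 / £28.83 = 59.11 → 60 months.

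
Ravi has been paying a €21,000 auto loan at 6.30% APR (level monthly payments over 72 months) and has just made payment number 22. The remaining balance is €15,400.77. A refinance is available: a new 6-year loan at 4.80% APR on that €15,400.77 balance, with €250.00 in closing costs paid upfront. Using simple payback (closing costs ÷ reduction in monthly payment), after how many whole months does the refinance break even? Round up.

3 months

Current payment = 21,000 × 6.3%/12 / (1 − (1+0.0052500)^−72) = €351.01.
Refinanced payment = 15,400.77 × 0.0040000 / (1 − (1+0.0040000)^−72) = €246.60.
Monthly savings = €351.01 − €246.60 = €104.41.
Break-even = €250.00 / €104.41 = 2.39 → 3 months.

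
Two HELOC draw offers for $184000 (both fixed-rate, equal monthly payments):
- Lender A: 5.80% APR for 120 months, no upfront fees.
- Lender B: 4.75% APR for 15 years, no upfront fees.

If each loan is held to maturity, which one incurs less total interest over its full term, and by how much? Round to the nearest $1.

Lender A by $14,696

Lender A: monthly rate = 5.8%/12 = 0.0048333; payment = 184,000 × 0.0048333 / (1 − (1+0.0048333)^−120) = $2,024.35.
Total interest on Lender A = 120 × $2,024.35 − $184,000 = $58,922.00.
Lender B: monthly rate = 4.75%/12 = 0.0039583; payment = 184,000 × 0.0039583 / (1 − (1+0.0039583)^−180) = $1,431.21.
Total interest on Lender B = 180 × $1,431.21 − $184,000 = $73,617.80.
Lender A is lower by $14,695.80.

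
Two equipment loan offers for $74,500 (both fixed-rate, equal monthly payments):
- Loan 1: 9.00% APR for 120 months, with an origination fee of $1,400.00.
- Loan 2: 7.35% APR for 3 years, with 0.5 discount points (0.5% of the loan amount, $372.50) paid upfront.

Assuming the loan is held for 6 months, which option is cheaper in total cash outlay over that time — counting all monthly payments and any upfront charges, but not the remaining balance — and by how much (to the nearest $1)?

Loan 1 by $7,184

Loan 1: monthly rate = 9%/12 = 0.0075000; payment = 74,500 × 0.0075000 / (1 − (1+0.0075000)^−120) = $943.73.
Loan 2: monthly rate = 7.35%/12 = 0.0061250; payment = 74,500 × 0.0061250 / (1 − (1+0.0061250)^−36) = $2,312.28.
Over 6 months: Loan 1 costs 6 × $943.73 + $1,400.00 = $7,062.38; Loan 2 costs 6 × $2,312.28 + $372.50 = $14,246.18.
Loan 1 is cheaper by $14,246.18 − $7,062.38 = $7,183.80.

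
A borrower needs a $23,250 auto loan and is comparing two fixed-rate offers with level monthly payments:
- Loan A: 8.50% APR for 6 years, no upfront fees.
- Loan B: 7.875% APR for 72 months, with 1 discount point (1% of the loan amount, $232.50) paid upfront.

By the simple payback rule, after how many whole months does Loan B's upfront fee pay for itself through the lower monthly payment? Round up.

Loan A: monthly rate = 8.5%/12 = 0.0070833; payment = 23,250 × 0.0070833 / (1 − (1+0.0070833)^−72) = $413.35.
Loan B: monthly rate = 7.875%/12 = 0.0065625; payment = 23,250 × 0.0065625 / (1 − (1+0.0065625)^−72) = $406.23.
Monthly savings = $413.35 − $406.23 = $7.12.
Break-even = $232.50 / $7.12 = 32.65 → 33 months.

33 months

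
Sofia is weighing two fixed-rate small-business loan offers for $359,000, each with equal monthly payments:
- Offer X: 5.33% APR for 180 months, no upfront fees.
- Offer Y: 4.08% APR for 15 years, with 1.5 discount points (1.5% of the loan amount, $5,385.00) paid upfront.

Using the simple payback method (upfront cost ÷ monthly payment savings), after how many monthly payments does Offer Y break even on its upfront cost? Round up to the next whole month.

Offer X: monthly rate = 5.33%/12 = 0.0044417; payment = 359,000 × 0.0044417 / (1 − (1+0.0044417)^−180) = $2,901.04.
Offer Y: at 4.08% the monthly rate is 0.0034000, so the payment is 359,000 × 0.0034000 / (1 − 1.0034000^−180) = $2,669.89.
Monthly savings = $2,901.04 − $2,669.89 = $231.15.
Break-even = $5,385.00 / $231.15 = 23.30 → 24 months.

24 months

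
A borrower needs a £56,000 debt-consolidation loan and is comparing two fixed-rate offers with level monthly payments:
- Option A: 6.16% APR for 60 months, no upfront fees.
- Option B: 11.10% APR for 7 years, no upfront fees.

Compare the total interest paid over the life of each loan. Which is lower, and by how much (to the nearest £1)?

Option A by £15,583

Option A: at 6.16% the monthly rate is 0.0051333, so the payment is 56,000 × 0.0051333 / (1 − 1.0051333^−60) = £1,086.81.
Total interest on Option A = 60 × £1,086.81 − £56,000 = £9,208.60.
Option B: at 11.10% the monthly rate is 0.0092500, so the payment is 56,000 × 0.0092500 / (1 − 1.0092500^−84) = £961.80.
Total interest on Option B = 84 × £961.80 − £56,000 = £24,791.20.
Option A is lower by £15,582.60.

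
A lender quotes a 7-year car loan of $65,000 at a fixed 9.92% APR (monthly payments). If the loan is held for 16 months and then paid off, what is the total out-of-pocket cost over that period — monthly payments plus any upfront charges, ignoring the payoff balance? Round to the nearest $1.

$17,222

At 9.92% the monthly rate is 0.0082667, so the payment is 65,000 × 0.0082667 / (1 − 1.0082667^−84) = $1,076.39.
Total outlay = 16 × $1,076.39 = $17,222.24.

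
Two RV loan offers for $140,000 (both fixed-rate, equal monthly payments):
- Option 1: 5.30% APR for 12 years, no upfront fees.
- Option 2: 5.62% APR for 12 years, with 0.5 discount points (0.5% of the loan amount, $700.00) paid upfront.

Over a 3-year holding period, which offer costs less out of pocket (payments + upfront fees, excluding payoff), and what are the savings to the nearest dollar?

Option 1: monthly rate = 5.3%/12 = 0.0044167; payment = 140,000 × 0.0044167 / (1 − (1+0.0044167)^−144) = $1,316.02.
Option 2: monthly rate = 5.62%/12 = 0.0046833; payment = 140,000 × 0.0046833 / (1 − (1+0.0046833)^−144) = $1,338.82.
Over 36 months: Option 1 costs 36 × $1,316.02 = $47,376.72; Option 2 costs 36 × $1,338.82 + $700.00 = $48,897.52.
Option 1 is cheaper by $48,897.52 − $47,376.72 = $1,520.80.

Option 1 by $1,521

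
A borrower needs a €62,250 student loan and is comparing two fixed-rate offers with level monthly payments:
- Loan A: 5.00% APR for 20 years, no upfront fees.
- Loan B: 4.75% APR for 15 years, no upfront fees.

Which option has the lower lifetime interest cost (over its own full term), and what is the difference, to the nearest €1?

Loan B by €11,441

Loan A: at 5.00% the monthly rate is 0.0041667, so the payment is 62,250 × 0.0041667 / (1 − 1.0041667^−240) = €410.82.
Total interest on Loan A = 240 × €410.82 − €62,250 = €36,346.80.
Loan B: monthly rate = 4.75%/12 = 0.0039583; payment = 62,250 × 0.0039583 / (1 − (1+0.0039583)^−180) = €484.20.
Total interest on Loan B = 180 × €484.20 − €62,250 = €24,906.00.
Loan B is lower by €11,440.80.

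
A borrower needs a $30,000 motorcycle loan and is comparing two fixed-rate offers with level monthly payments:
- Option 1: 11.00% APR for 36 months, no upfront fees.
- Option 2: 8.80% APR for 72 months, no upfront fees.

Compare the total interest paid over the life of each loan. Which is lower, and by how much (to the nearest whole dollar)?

Option 1: at 11.00% the monthly rate is 0.0091667, so the payment is 30,000 × 0.0091667 / (1 − 1.0091667^−36) = $982.16.
Total interest on Option 1 = 36 × $982.16 − $30,000 = $5,357.76.
Option 2: at 8.80% the monthly rate is 0.0073333, so the payment is 30,000 × 0.0073333 / (1 − 1.0073333^−72) = $537.79.
Total interest on Option 2 = 72 × $537.79 − $30,000 = $8,720.88.
Option 1 is lower by $3,363.12.

Option 1 by $3,363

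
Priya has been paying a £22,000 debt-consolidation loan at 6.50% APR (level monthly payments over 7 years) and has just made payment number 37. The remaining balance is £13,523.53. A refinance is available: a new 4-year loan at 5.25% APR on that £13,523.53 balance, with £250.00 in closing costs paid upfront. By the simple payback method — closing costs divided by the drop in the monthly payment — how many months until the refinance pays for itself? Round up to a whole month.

19 months

Current payment = 22,000 × 6.5%/12 / (1 − (1+0.0054167)^−84) = £326.69.
Refinanced payment = 13,523.53 × 0.0043750 / (1 − (1+0.0043750)^−48) = £312.97.
Monthly savings = £326.69 − £312.97 = £13.72.
Break-even = £250.00 / £13.72 = 18.22 → 19 months.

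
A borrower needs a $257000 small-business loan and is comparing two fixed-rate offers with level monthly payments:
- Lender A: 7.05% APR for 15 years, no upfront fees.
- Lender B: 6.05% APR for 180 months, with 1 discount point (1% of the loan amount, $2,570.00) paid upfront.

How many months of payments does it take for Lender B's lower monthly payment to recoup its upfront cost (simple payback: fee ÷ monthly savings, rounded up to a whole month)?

Lender A: at 7.05% the monthly rate is 0.0058750, so the payment is 257,000 × 0.0058750 / (1 − 1.0058750^−180) = $2,317.18.
Lender B: at 6.05% the monthly rate is 0.0050417, so the payment is 257,000 × 0.0050417 / (1 − 1.0050417^−180) = $2,175.66.
Monthly savings = $2,317.18 − $2,175.66 = $141.52.
Break-even = $2,570.00 / $141.52 = 18.16 → 19 months.

19 months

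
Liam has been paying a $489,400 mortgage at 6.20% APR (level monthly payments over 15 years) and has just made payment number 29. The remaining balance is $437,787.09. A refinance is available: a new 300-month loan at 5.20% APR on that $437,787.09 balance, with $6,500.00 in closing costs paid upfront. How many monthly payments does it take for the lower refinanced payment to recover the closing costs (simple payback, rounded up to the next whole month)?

5 months

Current payment = 489,400 × 6.2%/12 / (1 − (1+0.0051667)^−180) = $4,182.90.
Refinanced payment = 437,787.09 × 0.0043333 / (1 − (1+0.0043333)^−300) = $2,610.53.
Monthly savings = $4,182.90 − $2,610.53 = $1,572.37.
Break-even = $6,500.00 / $1,572.37 = 4.13 → 5 months.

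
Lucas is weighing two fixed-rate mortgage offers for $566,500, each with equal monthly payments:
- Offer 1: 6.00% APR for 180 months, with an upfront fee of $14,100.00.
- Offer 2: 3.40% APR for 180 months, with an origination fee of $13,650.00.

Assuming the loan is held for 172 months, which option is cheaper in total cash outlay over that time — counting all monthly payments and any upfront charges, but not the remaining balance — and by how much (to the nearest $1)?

Offer 1: at 6.00% the monthly rate is 0.0050000, so the payment is 566,500 × 0.0050000 / (1 − 1.0050000^−180) = $4,780.45.
Offer 2: monthly rate = 3.4%/12 = 0.0028333; payment = 566,500 × 0.0028333 / (1 − (1+0.0028333)^−180) = $4,022.05.
Over 172 months: Offer 1 costs 172 × $4,780.45 + $14,100.00 = $836,337.40; Offer 2 costs 172 × $4,022.05 + $13,650.00 = $705,442.60.
Offer 2 is cheaper by $836,337.40 − $705,442.60 = $130,894.80.

Offer 2 by $130,895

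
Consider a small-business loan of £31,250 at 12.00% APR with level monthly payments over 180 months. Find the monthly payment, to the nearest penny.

Monthly rate = 12%/12 = 0.0100000; payment = 31,250 × 0.0100000 / (1 − (1+0.0100000)^−180) = £375.05.

£375.05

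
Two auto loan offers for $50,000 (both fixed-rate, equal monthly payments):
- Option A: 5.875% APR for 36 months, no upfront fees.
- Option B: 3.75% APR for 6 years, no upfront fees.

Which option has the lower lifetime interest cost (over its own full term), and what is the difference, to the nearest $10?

Option A by $1,260

Option A: monthly rate = 5.875%/12 = 0.0048958; payment = 50,000 × 0.0048958 / (1 − (1+0.0048958)^−36) = $1,518.27.
Total interest on Option A = 36 × $1,518.27 − $50,000 = $4,657.72.
Option B: monthly rate = 3.75%/12 = 0.0031250; payment = 50,000 × 0.0031250 / (1 − (1+0.0031250)^−72) = $776.58.
Total interest on Option B = 72 × $776.58 − $50,000 = $5,913.76.
Option A is lower by $1,256.04.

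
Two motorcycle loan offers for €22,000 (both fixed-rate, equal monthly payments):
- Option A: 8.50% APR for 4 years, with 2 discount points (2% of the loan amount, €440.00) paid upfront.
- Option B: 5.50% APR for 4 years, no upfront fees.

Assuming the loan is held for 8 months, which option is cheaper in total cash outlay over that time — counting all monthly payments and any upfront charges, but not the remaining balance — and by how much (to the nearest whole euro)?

Option A: monthly rate = 8.5%/12 = 0.0070833; payment = 22,000 × 0.0070833 / (1 − (1+0.0070833)^−48) = €542.26.
Option B: at 5.50% the monthly rate is 0.0045833, so the payment is 22,000 × 0.0045833 / (1 − 1.0045833^−48) = €511.64.
Over 8 months: Option A costs 8 × €542.26 + €440.00 = €4,778.08; Option B costs 8 × €511.64 = €4,093.12.
Option B is cheaper by €4,778.08 − €4,093.12 = €684.96.

Option B by €685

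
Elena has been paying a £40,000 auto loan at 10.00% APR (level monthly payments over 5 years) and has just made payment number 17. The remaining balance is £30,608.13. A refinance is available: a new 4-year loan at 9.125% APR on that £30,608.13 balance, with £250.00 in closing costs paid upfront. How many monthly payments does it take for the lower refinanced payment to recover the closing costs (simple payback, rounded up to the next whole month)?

3 months

Current payment = 40,000 × 10%/12 / (1 − (1+0.0083333)^−60) = £849.88.
Refinanced payment = 30,608.13 × 0.0076042 / (1 − (1+0.0076042)^−48) = £763.50.
Monthly savings = £849.88 − £763.50 = £86.38.
Break-even = £250.00 / £86.38 = 2.89 → 3 months.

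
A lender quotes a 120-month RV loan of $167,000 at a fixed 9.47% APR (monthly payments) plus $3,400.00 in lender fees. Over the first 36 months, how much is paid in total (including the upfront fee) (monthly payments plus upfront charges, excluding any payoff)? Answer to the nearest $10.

At 9.47% the monthly rate is 0.0078917, so the payment is 167,000 × 0.0078917 / (1 − 1.0078917^−120) = $2,158.20.
Total outlay = 36 × $2,158.20 + $3,400.00 = $81,095.20.

$81,100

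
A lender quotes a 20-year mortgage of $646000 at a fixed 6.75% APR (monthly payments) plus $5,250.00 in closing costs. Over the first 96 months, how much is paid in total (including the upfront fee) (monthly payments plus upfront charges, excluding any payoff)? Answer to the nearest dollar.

$476,797

Monthly rate = 6.75%/12 = 0.0056250; payment = 646,000 × 0.0056250 / (1 − (1+0.0056250)^−240) = $4,911.95.
Total outlay = 96 × $4,911.95 + $5,250.00 = $476,797.20.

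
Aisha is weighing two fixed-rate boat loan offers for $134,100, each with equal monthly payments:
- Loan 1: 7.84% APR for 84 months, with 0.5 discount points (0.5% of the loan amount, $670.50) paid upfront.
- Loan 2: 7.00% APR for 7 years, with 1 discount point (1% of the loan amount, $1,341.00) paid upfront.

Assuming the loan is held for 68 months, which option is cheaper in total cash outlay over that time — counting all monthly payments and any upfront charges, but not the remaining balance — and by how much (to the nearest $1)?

Loan 1: monthly rate = 7.84%/12 = 0.0065333; payment = 134,100 × 0.0065333 / (1 − (1+0.0065333)^−84) = $2,079.44.
Loan 2: monthly rate = 7%/12 = 0.0058333; payment = 134,100 × 0.0058333 / (1 − (1+0.0058333)^−84) = $2,023.93.
Over 68 months: Loan 1 costs 68 × $2,079.44 + $670.50 = $142,072.42; Loan 2 costs 68 × $2,023.93 + $1,341.00 = $138,968.24.
Loan 2 is cheaper by $142,072.42 − $138,968.24 = $3,104.18.

Loan 2 by $3,104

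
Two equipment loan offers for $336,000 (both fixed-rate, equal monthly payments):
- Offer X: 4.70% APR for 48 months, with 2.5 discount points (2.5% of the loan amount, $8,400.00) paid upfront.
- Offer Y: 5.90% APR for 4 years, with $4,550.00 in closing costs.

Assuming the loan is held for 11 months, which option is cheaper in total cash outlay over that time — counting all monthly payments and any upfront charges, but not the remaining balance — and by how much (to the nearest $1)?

Offer Y by $1,834

Offer X: monthly rate = 4.7%/12 = 0.0039167; payment = 336,000 × 0.0039167 / (1 − (1+0.0039167)^−48) = $7,692.26.
Offer Y: at 5.90% the monthly rate is 0.0049167, so the payment is 336,000 × 0.0049167 / (1 − 1.0049167^−48) = $7,875.57.
Over 11 months: Offer X costs 11 × $7,692.26 + $8,400.00 = $93,014.86; Offer Y costs 11 × $7,875.57 + $4,550.00 = $91,181.27.
Offer Y is cheaper by $93,014.86 − $91,181.27 = $1,833.59.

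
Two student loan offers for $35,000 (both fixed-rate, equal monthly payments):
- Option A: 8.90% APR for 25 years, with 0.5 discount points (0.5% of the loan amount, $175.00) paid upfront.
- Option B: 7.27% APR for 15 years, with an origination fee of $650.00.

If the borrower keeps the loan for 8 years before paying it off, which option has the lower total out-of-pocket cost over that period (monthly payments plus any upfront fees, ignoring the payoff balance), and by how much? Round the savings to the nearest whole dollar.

Option A: at 8.90% the monthly rate is 0.0074167, so the payment is 35,000 × 0.0074167 / (1 − 1.0074167^−300) = $291.33.
Option B: monthly rate = 7.27%/12 = 0.0060583; payment = 35,000 × 0.0060583 / (1 − (1+0.0060583)^−180) = $319.90.
Over 96 months: Option A costs 96 × $291.33 + $175.00 = $28,142.68; Option B costs 96 × $319.90 + $650.00 = $31,360.40.
Option A is cheaper by $31,360.40 − $28,142.68 = $3,217.72.

Option A by $3,218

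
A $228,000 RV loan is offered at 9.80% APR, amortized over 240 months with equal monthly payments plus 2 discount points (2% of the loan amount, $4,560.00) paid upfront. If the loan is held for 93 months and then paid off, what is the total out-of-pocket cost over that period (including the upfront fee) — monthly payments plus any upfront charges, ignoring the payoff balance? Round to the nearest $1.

Monthly rate = 9.8%/12 = 0.0081667; payment = 228,000 × 0.0081667 / (1 − (1+0.0081667)^−240) = $2,170.12.
Total outlay = 93 × $2,170.12 + $4,560.00 = $206,381.16.

$206,381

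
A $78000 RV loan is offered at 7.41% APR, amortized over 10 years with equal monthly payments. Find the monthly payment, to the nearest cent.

$922.21

At 7.41% the monthly rate is 0.0061750, so the payment is 78,000 × 0.0061750 / (1 − 1.0061750^−120) = $922.21.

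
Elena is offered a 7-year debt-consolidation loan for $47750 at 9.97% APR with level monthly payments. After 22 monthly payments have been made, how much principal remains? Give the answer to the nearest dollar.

$38,252

With monthly rate i = 9.97%/12 = 0.0083083, the balance after k of n payments is P · [(1+i)^n − (1+i)^k] / [(1+i)^n − 1].
(1+0.0083083)^84 = 2.00374267 and (1+0.0083083)^22 = 1.19964802, so the balance is 47,750 × (2.00374267 − 1.19964802) / (2.00374267 − 1) = $38,252.35.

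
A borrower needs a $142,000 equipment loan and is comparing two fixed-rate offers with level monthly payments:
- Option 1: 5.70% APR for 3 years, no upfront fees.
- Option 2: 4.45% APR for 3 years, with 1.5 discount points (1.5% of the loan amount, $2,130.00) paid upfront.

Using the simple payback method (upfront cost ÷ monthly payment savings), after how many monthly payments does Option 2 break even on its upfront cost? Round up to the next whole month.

Option 1: at 5.70% the monthly rate is 0.0047500, so the payment is 142,000 × 0.0047500 / (1 − 1.0047500^−36) = $4,300.64.
Option 2: monthly rate = 4.45%/12 = 0.0037083; payment = 142,000 × 0.0037083 / (1 − (1+0.0037083)^−36) = $4,220.89.
Monthly savings = $4,300.64 − $4,220.89 = $79.75.
Break-even = $2,130.00 / $79.75 = 26.71 → 27 months.

27 months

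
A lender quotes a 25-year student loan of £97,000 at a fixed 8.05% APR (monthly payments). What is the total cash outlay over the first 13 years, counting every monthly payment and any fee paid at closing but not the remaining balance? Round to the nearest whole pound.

At 8.05% the monthly rate is 0.0067083, so the payment is 97,000 × 0.0067083 / (1 − 1.0067083^−300) = £751.88.
Total outlay = 156 × £751.88 = £117,293.28.

£117,293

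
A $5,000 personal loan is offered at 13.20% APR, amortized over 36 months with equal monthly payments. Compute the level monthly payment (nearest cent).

$168.95

Monthly rate = 13.2%/12 = 0.0110000; payment = 5,000 × 0.0110000 / (1 − (1+0.0110000)^−36) = $168.95.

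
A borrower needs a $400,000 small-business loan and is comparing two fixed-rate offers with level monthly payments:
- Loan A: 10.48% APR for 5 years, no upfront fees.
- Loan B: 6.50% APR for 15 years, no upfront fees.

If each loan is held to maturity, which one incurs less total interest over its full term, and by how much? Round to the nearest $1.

Loan A: monthly rate = 10.48%/12 = 0.0087333; payment = 400,000 × 0.0087333 / (1 − (1+0.0087333)^−60) = $8,593.60.
Total interest on Loan A = 60 × $8,593.60 − $400,000 = $115,616.00.
Loan B: at 6.50% the monthly rate is 0.0054167, so the payment is 400,000 × 0.0054167 / (1 − 1.0054167^−180) = $3,484.43.
Total interest on Loan B = 180 × $3,484.43 − $400,000 = $227,197.40.
Loan A is lower by $111,581.40.

Loan A by $111,581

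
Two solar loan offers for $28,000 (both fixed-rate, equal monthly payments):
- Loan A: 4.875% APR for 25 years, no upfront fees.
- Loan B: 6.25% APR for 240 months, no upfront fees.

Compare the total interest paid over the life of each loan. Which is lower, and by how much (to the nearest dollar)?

Loan A by $623

Loan A: monthly rate = 4.875%/12 = 0.0040625; payment = 28,000 × 0.0040625 / (1 − (1+0.0040625)^−300) = $161.65.
Total interest on Loan A = 300 × $161.65 − $28,000 = $20,495.00.
Loan B: monthly rate = 6.25%/12 = 0.0052083; payment = 28,000 × 0.0052083 / (1 − (1+0.0052083)^−240) = $204.66.
Total interest on Loan B = 240 × $204.66 − $28,000 = $21,118.40.
Loan A is lower by $623.40.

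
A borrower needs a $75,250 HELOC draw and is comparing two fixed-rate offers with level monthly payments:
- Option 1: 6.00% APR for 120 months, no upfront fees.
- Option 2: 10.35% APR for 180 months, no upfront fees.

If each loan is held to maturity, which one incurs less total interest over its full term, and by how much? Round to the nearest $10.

Option 1: at 6.00% the monthly rate is 0.0050000, so the payment is 75,250 × 0.0050000 / (1 − 1.0050000^−120) = $835.43.
Total interest on Option 1 = 120 × $835.43 − $75,250 = $25,001.60.
Option 2: at 10.35% the monthly rate is 0.0086250, so the payment is 75,250 × 0.0086250 / (1 − 1.0086250^−180) = $824.83.
Total interest on Option 2 = 180 × $824.83 − $75,250 = $73,219.40.
Option 1 is lower by $48,217.80.

Option 1 by $48,220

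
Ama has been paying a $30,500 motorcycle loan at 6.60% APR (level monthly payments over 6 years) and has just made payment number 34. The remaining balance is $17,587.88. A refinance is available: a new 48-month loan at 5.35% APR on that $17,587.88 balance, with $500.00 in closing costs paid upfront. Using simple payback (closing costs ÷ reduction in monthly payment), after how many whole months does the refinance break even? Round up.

Current payment = 30,500 × 6.6%/12 / (1 − (1+0.0055000)^−72) = $514.16.
Refinanced payment = 17,587.88 × 0.0044583 / (1 − (1+0.0044583)^−48) = $407.83.
Monthly savings = $514.16 − $407.83 = $106.33.
Break-even = $500.00 / $106.33 = 4.70 → 5 months.

5 months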